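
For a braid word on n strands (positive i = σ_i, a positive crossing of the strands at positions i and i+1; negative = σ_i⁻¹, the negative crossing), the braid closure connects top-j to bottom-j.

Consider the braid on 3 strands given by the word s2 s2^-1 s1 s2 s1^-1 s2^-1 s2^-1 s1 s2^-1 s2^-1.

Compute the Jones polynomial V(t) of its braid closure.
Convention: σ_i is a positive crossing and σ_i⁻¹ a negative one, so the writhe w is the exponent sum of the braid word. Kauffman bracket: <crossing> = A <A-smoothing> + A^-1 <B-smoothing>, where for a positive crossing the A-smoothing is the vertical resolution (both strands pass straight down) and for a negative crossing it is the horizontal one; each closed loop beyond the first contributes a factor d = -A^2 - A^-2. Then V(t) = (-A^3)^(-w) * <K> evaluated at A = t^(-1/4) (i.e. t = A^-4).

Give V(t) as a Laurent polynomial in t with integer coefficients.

The presented braid s2 s2^-1 s1 s2 s1^-1 s2^-1 s2^-1 s1 s2^-1 s2^-1 on 3 strands reduces by inverse Markov moves (closure unchanged at each step):
  Deconjugate: the word is γ·β·γ⁻¹ with γ = s2 (prefix) and γ⁻¹ = s2^-1 (suffix); strip both.
Reduced to β = s2^-1 s1 s2 s1^-1 s2^-1 s2^-1 s1 s2^-1 on 3 strands, 8 crossings.
Compute on β:
Braid: s2^-1 s1 s2 s1^-1 s2^-1 s2^-1 s1 s2^-1 on 3 strands, 8 crossings.
Writhe w = (#positive) - (#negative) = 3 - 5 = -2.
Computing the Kauffman bracket via state sum. There are 2^8 = 256 states.
Smooth each crossing (0=||, 1=⌣⌢); contribution A^(Σ sign_k(1-2s_k)) * d^(L-1).
Tabulate the states by total A-exponent and number of loops L (A-exp: L × count):
  A^8: L=4 ×1
  A^6: L=3 ×5, L=5 ×3
  A^4: L=2 ×10, L=4 ×17, L=6 ×1
  A^2: L=1 ×8, L=3 ×42, L=5 ×6
  A^0: L=2 ×52, L=4 ×18
  A^-2: L=1 ×23, L=3 ×33
  A^-4: L=2 ×26, L=4 ×2
  A^-6: L=1 ×4, L=3 ×4
  A^-8: L=2 ×1
Each group contributes A^e * Σ count * d^(L-1):
Powers of d = -A^2 - A^-2: d^2 = A^4 + 2 + A^-4; d^3 = -A^6 - 3*A^2 - 3*A^-2 - A^-6; d^4 = A^8 + 4*A^4 + 6 + 4*A^-4 + A^-8; d^5 = -A^10 - 5*A^6 - 10*A^2 - 10*A^-2 - 5*A^-6 - A^-10.
  A^8 * (d^3) = -A^14 - 3*A^10 - 3*A^6 - A^2
  A^6 * (5*d^2 + 3*d^4) = 3*A^14 + 17*A^10 + 28*A^6 + 17*A^2 + 3*A^-2
  A^4 * (10*d + 17*d^3 + d^5) = -A^14 - 22*A^10 - 71*A^6 - 71*A^2 - 22*A^-2 - A^-6
  A^2 * (8 + 42*d^2 + 6*d^4) = 6*A^10 + 66*A^6 + 128*A^2 + 66*A^-2 + 6*A^-6
  A^0 * (52*d + 18*d^3) = -18*A^6 - 106*A^2 - 106*A^-2 - 18*A^-6
  A^-2 * (23 + 33*d^2) = 33*A^2 + 89*A^-2 + 33*A^-6
  A^-4 * (26*d + 2*d^3) = -2*A^2 - 32*A^-2 - 32*A^-6 - 2*A^-10
  A^-6 * (4 + 4*d^2) = 4*A^-2 + 12*A^-6 + 4*A^-10
  A^-8 * (d) = -A^-6 - A^-10
Summing the groups: <K> = A^14 - 2*A^10 + 2*A^6 - 2*A^2 + 2*A^-2 - A^-6 + A^-10
Normalise by the writhe: (-A^3)^(-w) = (-A^3)^(2) = A^6, so f(A) = A^6 * <K> = A^20 - 2*A^16 + 2*A^12 - 2*A^8 + 2*A^4 - 1 + A^-4.
Substitute A = t^(-1/4), i.e. A^e → t^(-e/4): V(t) = t - 1 + 2*t^-1 - 2*t^-2 + 2*t^-3 - 2*t^-4 + t^-5

Answer: t - 1 + 2*t^-1 - 2*t^-2 + 2*t^-3 - 2*t^-4 + t^-5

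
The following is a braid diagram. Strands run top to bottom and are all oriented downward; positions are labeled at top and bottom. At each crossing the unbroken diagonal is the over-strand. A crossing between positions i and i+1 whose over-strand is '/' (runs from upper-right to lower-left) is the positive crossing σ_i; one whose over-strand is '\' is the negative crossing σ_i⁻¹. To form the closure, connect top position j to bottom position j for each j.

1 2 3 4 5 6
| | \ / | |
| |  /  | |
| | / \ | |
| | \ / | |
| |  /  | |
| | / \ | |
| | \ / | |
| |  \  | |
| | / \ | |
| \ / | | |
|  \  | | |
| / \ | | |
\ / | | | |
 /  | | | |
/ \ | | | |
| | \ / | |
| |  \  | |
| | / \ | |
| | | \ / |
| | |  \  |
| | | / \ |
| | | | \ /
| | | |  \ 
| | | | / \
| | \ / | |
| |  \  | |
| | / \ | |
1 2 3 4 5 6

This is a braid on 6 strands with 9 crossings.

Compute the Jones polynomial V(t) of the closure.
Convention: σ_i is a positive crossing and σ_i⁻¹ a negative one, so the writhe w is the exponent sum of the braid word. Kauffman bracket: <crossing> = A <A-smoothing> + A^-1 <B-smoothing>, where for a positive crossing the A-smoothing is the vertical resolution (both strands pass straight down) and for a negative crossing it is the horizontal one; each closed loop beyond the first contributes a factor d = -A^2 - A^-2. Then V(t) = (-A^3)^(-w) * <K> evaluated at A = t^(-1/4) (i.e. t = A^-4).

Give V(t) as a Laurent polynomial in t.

1

Derivation:
Reading the diagram top to bottom ('/'-over between positions i,i+1 = s_i, '\'-over = s_i^-1): braid word = s3 s3 s3^-1 s2^-1 s1 s3^-1 s4^-1 s5^-1 s3^-1.
The presented braid s3 s3 s3^-1 s2^-1 s1 s3^-1 s4^-1 s5^-1 s3^-1 on 6 strands reduces by inverse Markov moves (closure unchanged at each step):
  Deconjugate: the word is γ·β·γ⁻¹ with γ = s3 (prefix) and γ⁻¹ = s3^-1 (suffix); strip both.
  Destabilize: the word has the form β·s5^-1 where s5^-1 occurs only as the final letter (β ∈ B_5); drop it and the last strand → 5 strands.
  Destabilize: the word has the form β·s4^-1 where s4^-1 occurs only as the final letter (β ∈ B_4); drop it and the last strand → 4 strands.
Reduced to β = s3 s3^-1 s2^-1 s1 s3^-1 on 4 strands, 5 crossings.
Compute on β:
First cancel adjacent σ_i σ_i⁻¹ pairs (Reidemeister II — same braid, same closure): s3 s3^-1 s2^-1 s1 s3^-1 → s2^-1 s1 s3^-1.
Braid: s2^-1 s1 s3^-1 on 4 strands, 3 crossings.
Writhe w = (#positive) - (#negative) = 1 - 2 = -1.
State-sum expansion of <K>. There are 2^3 = 8 states.
For each crossing: s=0 is the vertical smoothing, s=1 horizontal. Crossing k contributes A^(sign_k * (1 - 2*s_k)); loop factor d = -A^2 - A^-2.
  state 000: A-exp=-1, loops=4, term = A^-1 * d^3
  state 001: A-exp=+1, loops=3, term = A^1 * d^2
  state 010: A-exp=-3, loops=3, term = A^-3 * d^2
  state 011: A-exp=-1, loops=2, term = A^-1 * d^1
  state 100: A-exp=+1, loops=3, term = A^1 * d^2
  state 101: A-exp=+3, loops=2, term = A^3 * d^1
  state 110: A-exp=-1, loops=2, term = A^-1 * d^1
  state 111: A-exp=+1, loops=1, term = A^1 * d^0
Collect the terms by A-exponent (count of states per loop number):
Powers of d = -A^2 - A^-2: d^2 = A^4 + 2 + A^-4; d^3 = -A^6 - 3*A^2 - 3*A^-2 - A^-6.
  A^3 * (d) = -A^5 - A
  A^1 * (1 + 2*d^2) = 2*A^5 + 5*A + 2*A^-3
  A^-1 * (2*d + d^3) = -A^5 - 5*A - 5*A^-3 - A^-7
  A^-3 * (d^2) = A + 2*A^-3 + A^-7
Summing the groups: <K> = -A^-3
Normalise by the writhe: (-A^3)^(-w) = (-A^3)^(1) = -A^3, so f(A) = -A^3 * <K> = 1.
Substitute A = t^(-1/4), i.e. A^e → t^(-e/4): V(t) = 1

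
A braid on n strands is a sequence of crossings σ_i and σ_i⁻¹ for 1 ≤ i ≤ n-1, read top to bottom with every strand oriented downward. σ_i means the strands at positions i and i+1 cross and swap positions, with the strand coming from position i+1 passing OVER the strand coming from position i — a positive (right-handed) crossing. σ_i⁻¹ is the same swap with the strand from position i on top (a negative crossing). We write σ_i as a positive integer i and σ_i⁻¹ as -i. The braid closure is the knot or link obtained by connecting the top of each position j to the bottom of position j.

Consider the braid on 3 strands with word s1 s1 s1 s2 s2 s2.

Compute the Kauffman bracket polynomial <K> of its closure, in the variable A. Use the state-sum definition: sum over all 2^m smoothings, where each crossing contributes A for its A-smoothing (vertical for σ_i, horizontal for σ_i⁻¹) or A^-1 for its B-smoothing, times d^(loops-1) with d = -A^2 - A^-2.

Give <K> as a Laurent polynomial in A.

Braid: s1 s1 s1 s2 s2 s2 on 3 strands, 6 crossings.
Writhe w = (#positive) - (#negative) = 6 - 0 = 6.
Enumerate smoothing states for the bracket polynomial. There are 2^6 = 64 states.
For each crossing: s=0 is the vertical smoothing, s=1 horizontal. Crossing k contributes A^(sign_k * (1 - 2*s_k)); loop factor d = -A^2 - A^-2.
Tabulate the states by total A-exponent and number of loops L (A-exp: L × count):
  A^6: L=3 ×1
  A^4: L=2 ×6
  A^2: L=1 ×9, L=3 ×6
  A^0: L=2 ×18, L=4 ×2
  A^-2: L=3 ×15
  A^-4: L=4 ×6
  A^-6: L=5 ×1
Each group contributes A^e * Σ count * d^(L-1):
Powers of d = -A^2 - A^-2: d^2 = A^4 + 2 + A^-4; d^3 = -A^6 - 3*A^2 - 3*A^-2 - A^-6; d^4 = A^8 + 4*A^4 + 6 + 4*A^-4 + A^-8.
  A^6 * (d^2) = A^10 + 2*A^6 + A^2
  A^4 * (6*d) = -6*A^6 - 6*A^2
  A^2 * (9 + 6*d^2) = 6*A^6 + 21*A^2 + 6*A^-2
  A^0 * (18*d + 2*d^3) = -2*A^6 - 24*A^2 - 24*A^-2 - 2*A^-6
  A^-2 * (15*d^2) = 15*A^2 + 30*A^-2 + 15*A^-6
  A^-4 * (6*d^3) = -6*A^2 - 18*A^-2 - 18*A^-6 - 6*A^-10
  A^-6 * (d^4) = A^2 + 4*A^-2 + 6*A^-6 + 4*A^-10 + A^-14
Summing the groups: <K> = A^10 + 2*A^2 - 2*A^-2 + A^-6 - 2*A^-10 + A^-14

Answer: A^10 + 2*A^2 - 2*A^-2 + A^-6 - 2*A^-10 + A^-14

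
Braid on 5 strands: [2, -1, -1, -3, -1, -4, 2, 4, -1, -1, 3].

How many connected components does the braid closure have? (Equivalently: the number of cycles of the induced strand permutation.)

2

Derivation:
Track the strand permutation on 5 strands, starting from identity.
  step 1: s2 swaps positions 2,3 -> [1 3 2 4 5]
  step 2: s1^-1 swaps positions 1,2 -> [3 1 2 4 5]
  step 3: s1^-1 swaps positions 1,2 -> [1 3 2 4 5]
  step 4: s3^-1 swaps positions 3,4 -> [1 3 4 2 5]
  step 5: s1^-1 swaps positions 1,2 -> [3 1 4 2 5]
  step 6: s4^-1 swaps positions 4,5 -> [3 1 4 5 2]
  step 7: s2 swaps positions 2,3 -> [3 4 1 5 2]
  step 8: s4 swaps positions 4,5 -> [3 4 1 2 5]
  step 9: s1^-1 swaps positions 1,2 -> [4 3 1 2 5]
  step 10: s1^-1 swaps positions 1,2 -> [3 4 1 2 5]
  step 11: s3 swaps positions 3,4 -> [3 4 2 1 5]
Final permutation (position -> original strand): [3 4 2 1 5]
Closure components = cycle count of this permutation = 2.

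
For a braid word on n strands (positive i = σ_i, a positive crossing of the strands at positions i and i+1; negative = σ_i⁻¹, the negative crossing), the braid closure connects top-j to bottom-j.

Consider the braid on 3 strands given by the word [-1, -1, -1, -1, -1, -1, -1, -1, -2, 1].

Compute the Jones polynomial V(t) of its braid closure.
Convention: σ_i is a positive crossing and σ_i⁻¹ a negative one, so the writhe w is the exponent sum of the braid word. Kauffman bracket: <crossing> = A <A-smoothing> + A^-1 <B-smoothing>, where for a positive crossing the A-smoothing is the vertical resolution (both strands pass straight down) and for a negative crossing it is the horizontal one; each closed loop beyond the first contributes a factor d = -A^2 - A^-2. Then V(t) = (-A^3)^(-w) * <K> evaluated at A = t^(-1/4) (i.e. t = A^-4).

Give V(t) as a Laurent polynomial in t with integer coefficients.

t^-3 + t^-5 - t^-6 + t^-7 - t^-8 + t^-9 - t^-10

Derivation:
The presented braid s1^-1 s1^-1 s1^-1 s1^-1 s1^-1 s1^-1 s1^-1 s1^-1 s2^-1 s1 on 3 strands reduces by inverse Markov moves (closure unchanged at each step):
  Deconjugate: the word is γ·β·γ⁻¹ with γ = s1^-1 (prefix) and γ⁻¹ = s1 (suffix); strip both.
  Destabilize: the word has the form β·s2^-1 where s2^-1 occurs only as the final letter (β ∈ B_2); drop it and the last strand → 2 strands.
Reduced to β = s1^-1 s1^-1 s1^-1 s1^-1 s1^-1 s1^-1 s1^-1 on 2 strands, 7 crossings.
Compute on β:
Braid: s1^-1 s1^-1 s1^-1 s1^-1 s1^-1 s1^-1 s1^-1 on 2 strands, 7 crossings.
Writhe w = (#positive) - (#negative) = 0 - 7 = -7.
State-sum expansion of <K>. There are 2^7 = 128 states.
Each crossing splits two ways (0=vertical, 1=horizontal). The state's weight is A^(#A-smoothings - #B-smoothings) * d^(loops - 1).
Tabulate the states by total A-exponent and number of loops L (A-exp: L × count):
  A^7: L=7 ×1
  A^5: L=6 ×7
  A^3: L=5 ×21
  A^1: L=4 ×35
  A^-1: L=3 ×35
  A^-3: L=2 ×21
  A^-5: L=1 ×7
  A^-7: L=2 ×1
Each group contributes A^e * Σ count * d^(L-1):
Powers of d = -A^2 - A^-2: d^2 = A^4 + 2 + A^-4; d^3 = -A^6 - 3*A^2 - 3*A^-2 - A^-6; d^4 = A^8 + 4*A^4 + 6 + 4*A^-4 + A^-8; d^5 = -A^10 - 5*A^6 - 10*A^2 - 10*A^-2 - 5*A^-6 - A^-10; d^6 = A^12 + 6*A^8 + 15*A^4 + 20 + 15*A^-4 + 6*A^-8 + A^-12.
  A^7 * (d^6) = A^19 + 6*A^15 + 15*A^11 + 20*A^7 + 15*A^3 + 6*A^-1 + A^-5
  A^5 * (7*d^5) = -7*A^15 - 35*A^11 - 70*A^7 - 70*A^3 - 35*A^-1 - 7*A^-5
  A^3 * (21*d^4) = 21*A^11 + 84*A^7 + 126*A^3 + 84*A^-1 + 21*A^-5
  A^1 * (35*d^3) = -35*A^7 - 105*A^3 - 105*A^-1 - 35*A^-5
  A^-1 * (35*d^2) = 35*A^3 + 70*A^-1 + 35*A^-5
  A^-3 * (21*d) = -21*A^-1 - 21*A^-5
  A^-5 * (7) = 7*A^-5
  A^-7 * (d) = -A^-5 - A^-9
Summing the groups: <K> = A^19 - A^15 + A^11 - A^7 + A^3 - A^-1 - A^-9
Normalise by the writhe: (-A^3)^(-w) = (-A^3)^(7) = -A^21, so f(A) = -A^21 * <K> = -A^40 + A^36 - A^32 + A^28 - A^24 + A^20 + A^12.
Substitute A = t^(-1/4), i.e. A^e → t^(-e/4): V(t) = t^-3 + t^-5 - t^-6 + t^-7 - t^-8 + t^-9 - t^-10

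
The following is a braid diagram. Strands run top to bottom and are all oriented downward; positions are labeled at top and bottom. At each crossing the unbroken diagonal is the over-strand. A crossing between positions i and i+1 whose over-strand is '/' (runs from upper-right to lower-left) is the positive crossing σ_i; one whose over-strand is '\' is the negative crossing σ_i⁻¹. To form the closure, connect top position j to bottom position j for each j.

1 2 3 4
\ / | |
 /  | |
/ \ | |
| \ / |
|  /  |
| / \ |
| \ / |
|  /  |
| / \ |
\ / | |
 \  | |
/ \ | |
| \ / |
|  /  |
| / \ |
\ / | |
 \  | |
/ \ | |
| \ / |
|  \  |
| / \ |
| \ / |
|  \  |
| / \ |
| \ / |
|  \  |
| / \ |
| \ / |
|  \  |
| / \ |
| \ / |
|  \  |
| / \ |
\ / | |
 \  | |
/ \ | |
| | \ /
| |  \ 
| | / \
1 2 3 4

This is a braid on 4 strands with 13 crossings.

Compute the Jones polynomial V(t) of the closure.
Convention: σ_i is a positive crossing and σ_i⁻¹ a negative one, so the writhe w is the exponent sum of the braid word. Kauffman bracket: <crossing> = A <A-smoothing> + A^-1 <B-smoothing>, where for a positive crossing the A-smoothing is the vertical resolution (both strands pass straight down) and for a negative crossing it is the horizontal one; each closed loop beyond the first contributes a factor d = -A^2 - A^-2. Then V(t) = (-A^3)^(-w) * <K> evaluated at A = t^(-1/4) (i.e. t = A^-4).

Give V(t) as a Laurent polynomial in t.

t^-1 - t^-2 + 2*t^-3 - t^-4 + t^-5 - t^-6

Derivation:
Reading the diagram top to bottom ('/'-over between positions i,i+1 = s_i, '\'-over = s_i^-1): braid word = s1 s2 s2 s1^-1 s2 s1^-1 s2^-1 s2^-1 s2^-1 s2^-1 s2^-1 s1^-1 s3^-1.
The presented braid s1 s2 s2 s1^-1 s2 s1^-1 s2^-1 s2^-1 s2^-1 s2^-1 s2^-1 s1^-1 s3^-1 on 4 strands reduces by inverse Markov moves (closure unchanged at each step):
  Destabilize: the word has the form β·s3^-1 where s3^-1 occurs only as the final letter (β ∈ B_3); drop it and the last strand → 3 strands.
  Deconjugate: the word is γ·β·γ⁻¹ with γ = s1 s2 (prefix) and γ⁻¹ = s2^-1 s1^-1 (suffix); strip both.
  Deconjugate: the word is γ·β·γ⁻¹ with γ = s2 (prefix) and γ⁻¹ = s2^-1 (suffix); strip both.
Reduced to β = s1^-1 s2 s1^-1 s2^-1 s2^-1 s2^-1 on 3 strands, 6 crossings.
Compute on β:
Braid: s1^-1 s2 s1^-1 s2^-1 s2^-1 s2^-1 on 3 strands, 6 crossings.
Writhe w = (#positive) - (#negative) = 1 - 5 = -4.
State-sum expansion of <K>. There are 2^6 = 64 states.
For each crossing: s=0 is the vertical smoothing, s=1 horizontal. Crossing k contributes A^(sign_k * (1 - 2*s_k)); loop factor d = -A^2 - A^-2.
Tabulate the states by total A-exponent and number of loops L (A-exp: L × count):
  A^6: L=4 ×1
  A^4: L=3 ×6
  A^2: L=2 ×12, L=4 ×3
  A^0: L=1 ×9, L=3 ×10, L=5 ×1
  A^-2: L=2 ×12, L=4 ×3
  A^-4: L=1 ×2, L=3 ×4
  A^-6: L=2 ×1
Each group contributes A^e * Σ count * d^(L-1):
Powers of d = -A^2 - A^-2: d^2 = A^4 + 2 + A^-4; d^3 = -A^6 - 3*A^2 - 3*A^-2 - A^-6; d^4 = A^8 + 4*A^4 + 6 + 4*A^-4 + A^-8.
  A^6 * (d^3) = -A^12 - 3*A^8 - 3*A^4 - 1
  A^4 * (6*d^2) = 6*A^8 + 12*A^4 + 6
  A^2 * (12*d + 3*d^3) = -3*A^8 - 21*A^4 - 21 - 3*A^-4
  A^0 * (9 + 10*d^2 + d^4) = A^8 + 14*A^4 + 35 + 14*A^-4 + A^-8
  A^-2 * (12*d + 3*d^3) = -3*A^4 - 21 - 21*A^-4 - 3*A^-8
  A^-4 * (2 + 4*d^2) = 4 + 10*A^-4 + 4*A^-8
  A^-6 * (d) = -A^-4 - A^-8
Summing the groups: <K> = -A^12 + A^8 - A^4 + 2 - A^-4 + A^-8
Normalise by the writhe: (-A^3)^(-w) = (-A^3)^(4) = A^12, so f(A) = A^12 * <K> = -A^24 + A^20 - A^16 + 2*A^12 - A^8 + A^4.
Substitute A = t^(-1/4), i.e. A^e → t^(-e/4): V(t) = t^-1 - t^-2 + 2*t^-3 - t^-4 + t^-5 - t^-6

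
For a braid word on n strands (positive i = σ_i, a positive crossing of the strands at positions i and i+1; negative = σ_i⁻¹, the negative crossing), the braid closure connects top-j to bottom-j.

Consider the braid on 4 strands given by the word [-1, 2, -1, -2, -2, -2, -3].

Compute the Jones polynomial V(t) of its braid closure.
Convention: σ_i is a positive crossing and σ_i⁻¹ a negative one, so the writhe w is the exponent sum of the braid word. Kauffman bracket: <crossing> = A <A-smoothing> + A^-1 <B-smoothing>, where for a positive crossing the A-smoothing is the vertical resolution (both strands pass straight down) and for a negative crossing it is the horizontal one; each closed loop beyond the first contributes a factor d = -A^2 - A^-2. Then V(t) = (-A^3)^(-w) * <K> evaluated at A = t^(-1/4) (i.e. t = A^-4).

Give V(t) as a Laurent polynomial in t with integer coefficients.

t^-1 - t^-2 + 2*t^-3 - t^-4 + t^-5 - t^-6

Derivation:
The presented braid s1^-1 s2 s1^-1 s2^-1 s2^-1 s2^-1 s3^-1 on 4 strands reduces by inverse Markov moves (closure unchanged at each step):
  Destabilize: the word has the form β·s3^-1 where s3^-1 occurs only as the final letter (β ∈ B_3); drop it and the last strand → 3 strands.
Reduced to β = s1^-1 s2 s1^-1 s2^-1 s2^-1 s2^-1 on 3 strands, 6 crossings.
Compute on β:
Braid: s1^-1 s2 s1^-1 s2^-1 s2^-1 s2^-1 on 3 strands, 6 crossings.
Writhe w = (#positive) - (#negative) = 1 - 5 = -4.
Enumerate smoothing states for the bracket polynomial. There are 2^6 = 64 states.
Smooth each crossing (0=||, 1=⌣⌢); contribution A^(Σ sign_k(1-2s_k)) * d^(L-1).
Tabulate the states by total A-exponent and number of loops L (A-exp: L × count):
  A^6: L=4 ×1
  A^4: L=3 ×6
  A^2: L=2 ×12, L=4 ×3
  A^0: L=1 ×9, L=3 ×10, L=5 ×1
  A^-2: L=2 ×12, L=4 ×3
  A^-4: L=1 ×2, L=3 ×4
  A^-6: L=2 ×1
Each group contributes A^e * Σ count * d^(L-1):
Powers of d = -A^2 - A^-2: d^2 = A^4 + 2 + A^-4; d^3 = -A^6 - 3*A^2 - 3*A^-2 - A^-6; d^4 = A^8 + 4*A^4 + 6 + 4*A^-4 + A^-8.
  A^6 * (d^3) = -A^12 - 3*A^8 - 3*A^4 - 1
  A^4 * (6*d^2) = 6*A^8 + 12*A^4 + 6
  A^2 * (12*d + 3*d^3) = -3*A^8 - 21*A^4 - 21 - 3*A^-4
  A^0 * (9 + 10*d^2 + d^4) = A^8 + 14*A^4 + 35 + 14*A^-4 + A^-8
  A^-2 * (12*d + 3*d^3) = -3*A^4 - 21 - 21*A^-4 - 3*A^-8
  A^-4 * (2 + 4*d^2) = 4 + 10*A^-4 + 4*A^-8
  A^-6 * (d) = -A^-4 - A^-8
Summing the groups: <K> = -A^12 + A^8 - A^4 + 2 - A^-4 + A^-8
Normalise by the writhe: (-A^3)^(-w) = (-A^3)^(4) = A^12, so f(A) = A^12 * <K> = -A^24 + A^20 - A^16 + 2*A^12 - A^8 + A^4.
Substitute A = t^(-1/4), i.e. A^e → t^(-e/4): V(t) = t^-1 - t^-2 + 2*t^-3 - t^-4 + t^-5 - t^-6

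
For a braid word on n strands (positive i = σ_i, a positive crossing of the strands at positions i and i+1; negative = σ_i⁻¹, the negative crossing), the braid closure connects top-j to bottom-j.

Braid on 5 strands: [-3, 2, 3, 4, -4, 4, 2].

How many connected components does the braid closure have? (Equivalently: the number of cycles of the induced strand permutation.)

Track the strand permutation on 5 strands, starting from identity.
  step 1: s3^-1 swaps positions 3,4 -> [1 2 4 3 5]
  step 2: s2 swaps positions 2,3 -> [1 4 2 3 5]
  step 3: s3 swaps positions 3,4 -> [1 4 3 2 5]
  step 4: s4 swaps positions 4,5 -> [1 4 3 5 2]
  step 5: s4^-1 swaps positions 4,5 -> [1 4 3 2 5]
  step 6: s4 swaps positions 4,5 -> [1 4 3 5 2]
  step 7: s2 swaps positions 2,3 -> [1 3 4 5 2]
Final permutation (position -> original strand): [1 3 4 5 2]
Closure components = cycle count of this permutation = 2.

Answer: 2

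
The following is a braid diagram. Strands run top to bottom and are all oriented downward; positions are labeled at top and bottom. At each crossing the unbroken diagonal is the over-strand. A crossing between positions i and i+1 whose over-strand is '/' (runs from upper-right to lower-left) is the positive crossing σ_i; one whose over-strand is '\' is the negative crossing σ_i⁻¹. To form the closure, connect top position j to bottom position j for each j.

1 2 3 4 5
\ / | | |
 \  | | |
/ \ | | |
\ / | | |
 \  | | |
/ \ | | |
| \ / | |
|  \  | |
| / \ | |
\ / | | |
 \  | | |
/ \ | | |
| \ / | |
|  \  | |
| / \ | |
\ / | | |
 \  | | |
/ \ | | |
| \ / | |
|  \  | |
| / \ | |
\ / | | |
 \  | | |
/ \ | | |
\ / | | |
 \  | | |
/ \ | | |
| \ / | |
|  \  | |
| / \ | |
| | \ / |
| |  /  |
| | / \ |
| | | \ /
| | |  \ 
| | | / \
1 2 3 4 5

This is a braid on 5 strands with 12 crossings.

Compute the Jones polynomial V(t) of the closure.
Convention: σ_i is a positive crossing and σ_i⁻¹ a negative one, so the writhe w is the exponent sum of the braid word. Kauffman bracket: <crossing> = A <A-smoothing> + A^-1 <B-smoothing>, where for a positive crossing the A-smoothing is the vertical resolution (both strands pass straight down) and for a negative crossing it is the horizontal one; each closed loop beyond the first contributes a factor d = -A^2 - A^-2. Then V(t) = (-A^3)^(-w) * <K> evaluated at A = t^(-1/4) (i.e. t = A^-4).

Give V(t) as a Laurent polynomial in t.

t^-4 + t^-6 - t^-10

Derivation:
Reading the diagram top to bottom ('/'-over between positions i,i+1 = s_i, '\'-over = s_i^-1): braid word = s1^-1 s1^-1 s2^-1 s1^-1 s2^-1 s1^-1 s2^-1 s1^-1 s1^-1 s2^-1 s3 s4^-1.
The presented braid s1^-1 s1^-1 s2^-1 s1^-1 s2^-1 s1^-1 s2^-1 s1^-1 s1^-1 s2^-1 s3 s4^-1 on 5 strands reduces by inverse Markov moves (closure unchanged at each step):
  Destabilize: the word has the form β·s4^-1 where s4^-1 occurs only as the final letter (β ∈ B_4); drop it and the last strand → 4 strands.
  Destabilize: the word has the form β·s3 where s3 occurs only as the final letter (β ∈ B_3); drop it and the last strand → 3 strands.
Reduced to β = s1^-1 s1^-1 s2^-1 s1^-1 s2^-1 s1^-1 s2^-1 s1^-1 s1^-1 s2^-1 on 3 strands, 10 crossings.
Compute on β:
Braid: s1^-1 s1^-1 s2^-1 s1^-1 s2^-1 s1^-1 s2^-1 s1^-1 s1^-1 s2^-1 on 3 strands, 10 crossings.
Writhe w = (#positive) - (#negative) = 0 - 10 = -10.
Enumerate smoothing states for the bracket polynomial. There are 2^10 = 1024 states.
Smooth each crossing (0=||, 1=⌣⌢); contribution A^(Σ sign_k(1-2s_k)) * d^(L-1).
Tabulate the states by total A-exponent and number of loops L (A-exp: L × count):
  A^10: L=3 ×1
  A^8: L=2 ×4, L=4 ×6
  A^6: L=1 ×4, L=3 ×30, L=5 ×11
  A^4: L=2 ×48, L=4 ×65, L=6 ×7
  A^2: L=1 ×24, L=3 ×140, L=5 ×45, L=7 ×1
  A^0: L=2 ×129, L=4 ×117, L=6 ×6
  A^-2: L=1 ×43, L=3 ×151, L=5 ×16
  A^-4: L=2 ×96, L=4 ×24
  A^-6: L=1 ×24, L=3 ×21
  A^-8: L=2 ×10
  A^-10: L=3 ×1
Each group contributes A^e * Σ count * d^(L-1):
Powers of d = -A^2 - A^-2: d^2 = A^4 + 2 + A^-4; d^3 = -A^6 - 3*A^2 - 3*A^-2 - A^-6; d^4 = A^8 + 4*A^4 + 6 + 4*A^-4 + A^-8; d^5 = -A^10 - 5*A^6 - 10*A^2 - 10*A^-2 - 5*A^-6 - A^-10; d^6 = A^12 + 6*A^8 + 15*A^4 + 20 + 15*A^-4 + 6*A^-8 + A^-12.
  A^10 * (d^2) = A^14 + 2*A^10 + A^6
  A^8 * (4*d + 6*d^3) = -6*A^14 - 22*A^10 - 22*A^6 - 6*A^2
  A^6 * (4 + 30*d^2 + 11*d^4) = 11*A^14 + 74*A^10 + 130*A^6 + 74*A^2 + 11*A^-2
  A^4 * (48*d + 65*d^3 + 7*d^5) = -7*A^14 - 100*A^10 - 313*A^6 - 313*A^2 - 100*A^-2 - 7*A^-6
  A^2 * (24 + 140*d^2 + 45*d^4 + d^6) = A^14 + 51*A^10 + 335*A^6 + 594*A^2 + 335*A^-2 + 51*A^-6 + A^-10
  A^0 * (129*d + 117*d^3 + 6*d^5) = -6*A^10 - 147*A^6 - 540*A^2 - 540*A^-2 - 147*A^-6 - 6*A^-10
  A^-2 * (43 + 151*d^2 + 16*d^4) = 16*A^6 + 215*A^2 + 441*A^-2 + 215*A^-6 + 16*A^-10
  A^-4 * (96*d + 24*d^3) = -24*A^2 - 168*A^-2 - 168*A^-6 - 24*A^-10
  A^-6 * (24 + 21*d^2) = 21*A^-2 + 66*A^-6 + 21*A^-10
  A^-8 * (10*d) = -10*A^-6 - 10*A^-10
  A^-10 * (d^2) = A^-6 + 2*A^-10 + A^-14
Summing the groups: <K> = -A^10 + A^-6 + A^-14
Normalise by the writhe: (-A^3)^(-w) = (-A^3)^(10) = A^30, so f(A) = A^30 * <K> = -A^40 + A^24 + A^16.
Substitute A = t^(-1/4), i.e. A^e → t^(-e/4): V(t) = t^-4 + t^-6 - t^-10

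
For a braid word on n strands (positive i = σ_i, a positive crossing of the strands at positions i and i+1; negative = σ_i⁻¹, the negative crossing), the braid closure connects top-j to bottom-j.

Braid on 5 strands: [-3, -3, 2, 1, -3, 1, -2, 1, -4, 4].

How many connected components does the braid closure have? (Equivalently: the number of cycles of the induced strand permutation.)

3

Derivation:
Track the strand permutation on 5 strands, starting from identity.
  step 1: s3^-1 swaps positions 3,4 -> [1 2 4 3 5]
  step 2: s3^-1 swaps positions 3,4 -> [1 2 3 4 5]
  step 3: s2 swaps positions 2,3 -> [1 3 2 4 5]
  step 4: s1 swaps positions 1,2 -> [3 1 2 4 5]
  step 5: s3^-1 swaps positions 3,4 -> [3 1 4 2 5]
  step 6: s1 swaps positions 1,2 -> [1 3 4 2 5]
  step 7: s2^-1 swaps positions 2,3 -> [1 4 3 2 5]
  step 8: s1 swaps positions 1,2 -> [4 1 3 2 5]
  step 9: s4^-1 swaps positions 4,5 -> [4 1 3 5 2]
  step 10: s4 swaps positions 4,5 -> [4 1 3 2 5]
Final permutation (position -> original strand): [4 1 3 2 5]
Closure components = cycle count of this permutation = 3.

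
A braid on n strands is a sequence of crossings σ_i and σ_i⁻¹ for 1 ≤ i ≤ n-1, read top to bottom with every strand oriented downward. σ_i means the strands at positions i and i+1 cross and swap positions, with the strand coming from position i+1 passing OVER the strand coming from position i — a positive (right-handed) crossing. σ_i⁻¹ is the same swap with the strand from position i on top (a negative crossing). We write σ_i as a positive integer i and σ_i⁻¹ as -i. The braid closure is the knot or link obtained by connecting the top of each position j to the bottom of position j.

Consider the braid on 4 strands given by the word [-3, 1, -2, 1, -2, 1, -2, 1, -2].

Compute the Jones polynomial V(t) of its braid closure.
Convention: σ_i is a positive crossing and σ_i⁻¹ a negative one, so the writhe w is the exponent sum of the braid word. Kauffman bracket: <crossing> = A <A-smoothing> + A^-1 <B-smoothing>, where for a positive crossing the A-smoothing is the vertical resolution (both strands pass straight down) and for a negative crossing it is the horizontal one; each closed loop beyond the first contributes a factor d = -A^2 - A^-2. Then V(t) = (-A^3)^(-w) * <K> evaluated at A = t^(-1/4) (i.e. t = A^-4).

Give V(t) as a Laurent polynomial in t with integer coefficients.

t^4 - 4*t^3 + 6*t^2 - 7*t + 9 - 7*t^-1 + 6*t^-2 - 4*t^-3 + t^-4

Derivation:
Braid: s3^-1 s1 s2^-1 s1 s2^-1 s1 s2^-1 s1 s2^-1 on 4 strands, 9 crossings.
Writhe w = (#positive) - (#negative) = 4 - 5 = -1.
Enumerate smoothing states for the bracket polynomial. There are 2^9 = 512 states.
Each crossing splits two ways (0=vertical, 1=horizontal). The state's weight is A^(#A-smoothings - #B-smoothings) * d^(loops - 1).
Tabulate the states by total A-exponent and number of loops L (A-exp: L × count):
  A^9: L=5 ×1
  A^7: L=4 ×8, L=6 ×1
  A^5: L=3 ×28, L=5 ×8
  A^3: L=2 ×52, L=4 ×32
  A^1: L=1 ×45, L=3 ×77, L=5 ×4
  A^-1: L=2 ×97, L=4 ×29
  A^-3: L=3 ×80, L=5 ×4
  A^-5: L=4 ×36
  A^-7: L=5 ×9
  A^-9: L=6 ×1
Each group contributes A^e * Σ count * d^(L-1):
Powers of d = -A^2 - A^-2: d^2 = A^4 + 2 + A^-4; d^3 = -A^6 - 3*A^2 - 3*A^-2 - A^-6; d^4 = A^8 + 4*A^4 + 6 + 4*A^-4 + A^-8; d^5 = -A^10 - 5*A^6 - 10*A^2 - 10*A^-2 - 5*A^-6 - A^-10.
  A^9 * (d^4) = A^17 + 4*A^13 + 6*A^9 + 4*A^5 + A
  A^7 * (8*d^3 + d^5) = -A^17 - 13*A^13 - 34*A^9 - 34*A^5 - 13*A - A^-3
  A^5 * (28*d^2 + 8*d^4) = 8*A^13 + 60*A^9 + 104*A^5 + 60*A + 8*A^-3
  A^3 * (52*d + 32*d^3) = -32*A^9 - 148*A^5 - 148*A - 32*A^-3
  A^1 * (45 + 77*d^2 + 4*d^4) = 4*A^9 + 93*A^5 + 223*A + 93*A^-3 + 4*A^-7
  A^-1 * (97*d + 29*d^3) = -29*A^5 - 184*A - 184*A^-3 - 29*A^-7
  A^-3 * (80*d^2 + 4*d^4) = 4*A^5 + 96*A + 184*A^-3 + 96*A^-7 + 4*A^-11
  A^-5 * (36*d^3) = -36*A - 108*A^-3 - 108*A^-7 - 36*A^-11
  A^-7 * (9*d^4) = 9*A + 36*A^-3 + 54*A^-7 + 36*A^-11 + 9*A^-15
  A^-9 * (d^5) = -A - 5*A^-3 - 10*A^-7 - 10*A^-11 - 5*A^-15 - A^-19
Summing the groups: <K> = -A^13 + 4*A^9 - 6*A^5 + 7*A - 9*A^-3 + 7*A^-7 - 6*A^-11 + 4*A^-15 - A^-19
Normalise by the writhe: (-A^3)^(-w) = (-A^3)^(1) = -A^3, so f(A) = -A^3 * <K> = A^16 - 4*A^12 + 6*A^8 - 7*A^4 + 9 - 7*A^-4 + 6*A^-8 - 4*A^-12 + A^-16.
Substitute A = t^(-1/4), i.e. A^e → t^(-e/4): V(t) = t^4 - 4*t^3 + 6*t^2 - 7*t + 9 - 7*t^-1 + 6*t^-2 - 4*t^-3 + t^-4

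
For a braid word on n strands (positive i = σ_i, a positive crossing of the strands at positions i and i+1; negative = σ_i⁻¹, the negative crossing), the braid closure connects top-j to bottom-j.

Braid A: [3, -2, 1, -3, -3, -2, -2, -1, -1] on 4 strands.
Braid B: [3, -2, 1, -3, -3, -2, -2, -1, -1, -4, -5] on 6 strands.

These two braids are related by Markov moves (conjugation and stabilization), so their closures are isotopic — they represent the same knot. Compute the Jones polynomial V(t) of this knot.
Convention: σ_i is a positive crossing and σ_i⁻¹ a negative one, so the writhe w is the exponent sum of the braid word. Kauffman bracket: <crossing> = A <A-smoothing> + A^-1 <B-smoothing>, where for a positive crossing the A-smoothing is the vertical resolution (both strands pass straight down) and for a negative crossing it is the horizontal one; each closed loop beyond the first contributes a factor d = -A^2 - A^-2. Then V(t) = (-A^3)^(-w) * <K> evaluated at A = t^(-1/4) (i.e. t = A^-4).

Markov-equivalent braids have isotopic closures, hence identical knot invariants. Strip the Markov moves from each word to reach a common short braid β, then compute V(t) once on β.
Braid A: s3 s2^-1 s1 s3^-1 s3^-1 s2^-1 s2^-1 s1^-1 s1^-1 on 4 strands has no conjugating prefix/suffix or stabilization to strip; take β = s3 s2^-1 s1 s3^-1 s3^-1 s2^-1 s2^-1 s1^-1 s1^-1.
Braid B: s3 s2^-1 s1 s3^-1 s3^-1 s2^-1 s2^-1 s1^-1 s1^-1 s4^-1 s5^-1 on 6 strands reduces by inverse Markov moves (closure unchanged at each step):
  Destabilize: the word has the form β·s5^-1 where s5^-1 occurs only as the final letter (β ∈ B_5); drop it and the last strand → 5 strands.
  Destabilize: the word has the form β·s4^-1 where s4^-1 occurs only as the final letter (β ∈ B_4); drop it and the last strand → 4 strands.
Reduced to β = s3 s2^-1 s1 s3^-1 s3^-1 s2^-1 s2^-1 s1^-1 s1^-1 on 4 strands, 9 crossings.
Both give the same β = s3 s2^-1 s1 s3^-1 s3^-1 s2^-1 s2^-1 s1^-1 s1^-1 on 4 strands, so one state sum suffices:
Braid: s3 s2^-1 s1 s3^-1 s3^-1 s2^-1 s2^-1 s1^-1 s1^-1 on 4 strands, 9 crossings.
Writhe w = (#positive) - (#negative) = 2 - 7 = -5.
Enumerate smoothing states for the bracket polynomial. There are 2^9 = 512 states.
Each crossing splits two ways (0=vertical, 1=horizontal). The state's weight is A^(#A-smoothings - #B-smoothings) * d^(loops - 1).
Tabulate the states by total A-exponent and number of loops L (A-exp: L × count):
  A^9: L=5 ×1
  A^7: L=4 ×9
  A^5: L=3 ×31, L=5 ×5
  A^3: L=2 ×48, L=4 ×35, L=6 ×1
  A^1: L=1 ×28, L=3 ×86, L=5 ×12
  A^-1: L=2 ×82, L=4 ×43, L=6 ×1
  A^-3: L=1 ×20, L=3 ×58, L=5 ×6
  A^-5: L=2 ×25, L=4 ×11
  A^-7: L=1 ×3, L=3 ×6
  A^-9: L=2 ×1
Each group contributes A^e * Σ count * d^(L-1):
Powers of d = -A^2 - A^-2: d^2 = A^4 + 2 + A^-4; d^3 = -A^6 - 3*A^2 - 3*A^-2 - A^-6; d^4 = A^8 + 4*A^4 + 6 + 4*A^-4 + A^-8; d^5 = -A^10 - 5*A^6 - 10*A^2 - 10*A^-2 - 5*A^-6 - A^-10.
  A^9 * (d^4) = A^17 + 4*A^13 + 6*A^9 + 4*A^5 + A
  A^7 * (9*d^3) = -9*A^13 - 27*A^9 - 27*A^5 - 9*A
  A^5 * (31*d^2 + 5*d^4) = 5*A^13 + 51*A^9 + 92*A^5 + 51*A + 5*A^-3
  A^3 * (48*d + 35*d^3 + d^5) = -A^13 - 40*A^9 - 163*A^5 - 163*A - 40*A^-3 - A^-7
  A^1 * (28 + 86*d^2 + 12*d^4) = 12*A^9 + 134*A^5 + 272*A + 134*A^-3 + 12*A^-7
  A^-1 * (82*d + 43*d^3 + d^5) = -A^9 - 48*A^5 - 221*A - 221*A^-3 - 48*A^-7 - A^-11
  A^-3 * (20 + 58*d^2 + 6*d^4) = 6*A^5 + 82*A + 172*A^-3 + 82*A^-7 + 6*A^-11
  A^-5 * (25*d + 11*d^3) = -11*A - 58*A^-3 - 58*A^-7 - 11*A^-11
  A^-7 * (3 + 6*d^2) = 6*A^-3 + 15*A^-7 + 6*A^-11
  A^-9 * (d) = -A^-7 - A^-11
Summing the groups: <K> = A^17 - A^13 + A^9 - 2*A^5 + 2*A - 2*A^-3 + A^-7 - A^-11
Normalise by the writhe: (-A^3)^(-w) = (-A^3)^(5) = -A^15, so f(A) = -A^15 * <K> = -A^32 + A^28 - A^24 + 2*A^20 - 2*A^16 + 2*A^12 - A^8 + A^4.
Substitute A = t^(-1/4), i.e. A^e → t^(-e/4): V(t) = t^-1 - t^-2 + 2*t^-3 - 2*t^-4 + 2*t^-5 - t^-6 + t^-7 - t^-8

Answer: t^-1 - t^-2 + 2*t^-3 - 2*t^-4 + 2*t^-5 - t^-6 + t^-7 - t^-8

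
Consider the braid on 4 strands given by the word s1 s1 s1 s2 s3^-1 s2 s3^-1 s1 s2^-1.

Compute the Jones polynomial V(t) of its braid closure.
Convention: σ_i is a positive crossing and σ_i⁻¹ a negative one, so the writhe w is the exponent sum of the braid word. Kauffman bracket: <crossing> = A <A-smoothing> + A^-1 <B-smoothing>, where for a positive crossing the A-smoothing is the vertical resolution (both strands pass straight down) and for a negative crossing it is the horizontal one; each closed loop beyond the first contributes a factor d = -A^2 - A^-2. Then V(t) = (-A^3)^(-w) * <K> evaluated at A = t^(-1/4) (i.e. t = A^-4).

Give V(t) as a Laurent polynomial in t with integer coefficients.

Braid: s1 s1 s1 s2 s3^-1 s2 s3^-1 s1 s2^-1 on 4 strands, 9 crossings.
Writhe w = (#positive) - (#negative) = 6 - 3 = 3.
State-sum expansion of <K>. There are 2^9 = 512 states.
For each crossing: s=0 is the vertical smoothing, s=1 horizontal. Crossing k contributes A^(sign_k * (1 - 2*s_k)); loop factor d = -A^2 - A^-2.
Tabulate the states by total A-exponent and number of loops L (A-exp: L × count):
  A^9: L=3 ×1
  A^7: L=2 ×7, L=4 ×2
  A^5: L=1 ×12, L=3 ×24
  A^3: L=2 ×66, L=4 ×18
  A^1: L=1 ×35, L=3 ×84, L=5 ×7
  A^-1: L=2 ×73, L=4 ×52, L=6 ×1
  A^-3: L=3 ×68, L=5 ×16
  A^-5: L=4 ×34, L=6 ×2
  A^-7: L=5 ×9
  A^-9: L=6 ×1
Each group contributes A^e * Σ count * d^(L-1):
Powers of d = -A^2 - A^-2: d^2 = A^4 + 2 + A^-4; d^3 = -A^6 - 3*A^2 - 3*A^-2 - A^-6; d^4 = A^8 + 4*A^4 + 6 + 4*A^-4 + A^-8; d^5 = -A^10 - 5*A^6 - 10*A^2 - 10*A^-2 - 5*A^-6 - A^-10.
  A^9 * (d^2) = A^13 + 2*A^9 + A^5
  A^7 * (7*d + 2*d^3) = -2*A^13 - 13*A^9 - 13*A^5 - 2*A
  A^5 * (12 + 24*d^2) = 24*A^9 + 60*A^5 + 24*A
  A^3 * (66*d + 18*d^3) = -18*A^9 - 120*A^5 - 120*A - 18*A^-3
  A^1 * (35 + 84*d^2 + 7*d^4) = 7*A^9 + 112*A^5 + 245*A + 112*A^-3 + 7*A^-7
  A^-1 * (73*d + 52*d^3 + d^5) = -A^9 - 57*A^5 - 239*A - 239*A^-3 - 57*A^-7 - A^-11
  A^-3 * (68*d^2 + 16*d^4) = 16*A^5 + 132*A + 232*A^-3 + 132*A^-7 + 16*A^-11
  A^-5 * (34*d^3 + 2*d^5) = -2*A^5 - 44*A - 122*A^-3 - 122*A^-7 - 44*A^-11 - 2*A^-15
  A^-7 * (9*d^4) = 9*A + 36*A^-3 + 54*A^-7 + 36*A^-11 + 9*A^-15
  A^-9 * (d^5) = -A - 5*A^-3 - 10*A^-7 - 10*A^-11 - 5*A^-15 - A^-19
Summing the groups: <K> = -A^13 + A^9 - 3*A^5 + 4*A - 4*A^-3 + 4*A^-7 - 3*A^-11 + 2*A^-15 - A^-19
Normalise by the writhe: (-A^3)^(-w) = (-A^3)^(-3) = -A^-9, so f(A) = -A^-9 * <K> = A^4 - 1 + 3*A^-4 - 4*A^-8 + 4*A^-12 - 4*A^-16 + 3*A^-20 - 2*A^-24 + A^-28.
Substitute A = t^(-1/4), i.e. A^e → t^(-e/4): V(t) = t^7 - 2*t^6 + 3*t^5 - 4*t^4 + 4*t^3 - 4*t^2 + 3*t - 1 + t^-1

Answer: t^7 - 2*t^6 + 3*t^5 - 4*t^4 + 4*t^3 - 4*t^2 + 3*t - 1 + t^-1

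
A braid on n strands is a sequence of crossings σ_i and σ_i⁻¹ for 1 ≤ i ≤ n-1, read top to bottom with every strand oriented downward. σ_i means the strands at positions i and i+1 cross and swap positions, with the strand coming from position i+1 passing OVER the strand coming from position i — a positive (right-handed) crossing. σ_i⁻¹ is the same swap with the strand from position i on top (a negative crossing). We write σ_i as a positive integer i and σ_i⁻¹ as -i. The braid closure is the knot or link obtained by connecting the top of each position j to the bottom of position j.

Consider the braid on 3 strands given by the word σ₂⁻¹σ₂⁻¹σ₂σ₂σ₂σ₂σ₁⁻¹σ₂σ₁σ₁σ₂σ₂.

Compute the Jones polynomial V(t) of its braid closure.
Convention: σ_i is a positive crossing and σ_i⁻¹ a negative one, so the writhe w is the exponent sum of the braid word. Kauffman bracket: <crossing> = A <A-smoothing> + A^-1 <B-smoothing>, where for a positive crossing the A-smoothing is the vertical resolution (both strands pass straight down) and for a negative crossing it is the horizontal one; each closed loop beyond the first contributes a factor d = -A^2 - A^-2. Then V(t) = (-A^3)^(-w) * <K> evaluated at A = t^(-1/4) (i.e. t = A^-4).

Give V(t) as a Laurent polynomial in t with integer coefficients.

-t^9 + t^8 - 2*t^7 + 3*t^6 - 2*t^5 + 2*t^4 - t^3 + t^2

Derivation:
The presented braid s2^-1 s2^-1 s2 s2 s2 s2 s1^-1 s2 s1 s1 s2 s2 on 3 strands reduces by inverse Markov moves (closure unchanged at each step):
  Deconjugate: the word is γ·β·γ⁻¹ with γ = s2^-1 s2^-1 (prefix) and γ⁻¹ = s2 s2 (suffix); strip both.
Reduced to β = s2 s2 s2 s2 s1^-1 s2 s1 s1 on 3 strands, 8 crossings.
Compute on β:
Braid: s2 s2 s2 s2 s1^-1 s2 s1 s1 on 3 strands, 8 crossings.
Writhe w = (#positive) - (#negative) = 7 - 1 = 6.
Computing the Kauffman bracket via state sum. There are 2^8 = 256 states.
Smooth each crossing (0=||, 1=⌣⌢); contribution A^(Σ sign_k(1-2s_k)) * d^(L-1).
Tabulate the states by total A-exponent and number of loops L (A-exp: L × count):
  A^8: L=2 ×1
  A^6: L=1 ×5, L=3 ×3
  A^4: L=2 ×27, L=4 ×1
  A^2: L=1 ×18, L=3 ×38
  A^0: L=2 ×41, L=4 ×29
  A^-2: L=3 ×44, L=5 ×12
  A^-4: L=4 ×26, L=6 ×2
  A^-6: L=5 ×8
  A^-8: L=6 ×1
Each group contributes A^e * Σ count * d^(L-1):
Powers of d = -A^2 - A^-2: d^2 = A^4 + 2 + A^-4; d^3 = -A^6 - 3*A^2 - 3*A^-2 - A^-6; d^4 = A^8 + 4*A^4 + 6 + 4*A^-4 + A^-8; d^5 = -A^10 - 5*A^6 - 10*A^2 - 10*A^-2 - 5*A^-6 - A^-10.
  A^8 * (d) = -A^10 - A^6
  A^6 * (5 + 3*d^2) = 3*A^10 + 11*A^6 + 3*A^2
  A^4 * (27*d + d^3) = -A^10 - 30*A^6 - 30*A^2 - A^-2
  A^2 * (18 + 38*d^2) = 38*A^6 + 94*A^2 + 38*A^-2
  A^0 * (41*d + 29*d^3) = -29*A^6 - 128*A^2 - 128*A^-2 - 29*A^-6
  A^-2 * (44*d^2 + 12*d^4) = 12*A^6 + 92*A^2 + 160*A^-2 + 92*A^-6 + 12*A^-10
  A^-4 * (26*d^3 + 2*d^5) = -2*A^6 - 36*A^2 - 98*A^-2 - 98*A^-6 - 36*A^-10 - 2*A^-14
  A^-6 * (8*d^4) = 8*A^2 + 32*A^-2 + 48*A^-6 + 32*A^-10 + 8*A^-14
  A^-8 * (d^5) = -A^2 - 5*A^-2 - 10*A^-6 - 10*A^-10 - 5*A^-14 - A^-18
Summing the groups: <K> = A^10 - A^6 + 2*A^2 - 2*A^-2 + 3*A^-6 - 2*A^-10 + A^-14 - A^-18
Normalise by the writhe: (-A^3)^(-w) = (-A^3)^(-6) = A^-18, so f(A) = A^-18 * <K> = A^-8 - A^-12 + 2*A^-16 - 2*A^-20 + 3*A^-24 - 2*A^-28 + A^-32 - A^-36.
Substitute A = t^(-1/4), i.e. A^e → t^(-e/4): V(t) = -t^9 + t^8 - 2*t^7 + 3*t^6 - 2*t^5 + 2*t^4 - t^3 + t^2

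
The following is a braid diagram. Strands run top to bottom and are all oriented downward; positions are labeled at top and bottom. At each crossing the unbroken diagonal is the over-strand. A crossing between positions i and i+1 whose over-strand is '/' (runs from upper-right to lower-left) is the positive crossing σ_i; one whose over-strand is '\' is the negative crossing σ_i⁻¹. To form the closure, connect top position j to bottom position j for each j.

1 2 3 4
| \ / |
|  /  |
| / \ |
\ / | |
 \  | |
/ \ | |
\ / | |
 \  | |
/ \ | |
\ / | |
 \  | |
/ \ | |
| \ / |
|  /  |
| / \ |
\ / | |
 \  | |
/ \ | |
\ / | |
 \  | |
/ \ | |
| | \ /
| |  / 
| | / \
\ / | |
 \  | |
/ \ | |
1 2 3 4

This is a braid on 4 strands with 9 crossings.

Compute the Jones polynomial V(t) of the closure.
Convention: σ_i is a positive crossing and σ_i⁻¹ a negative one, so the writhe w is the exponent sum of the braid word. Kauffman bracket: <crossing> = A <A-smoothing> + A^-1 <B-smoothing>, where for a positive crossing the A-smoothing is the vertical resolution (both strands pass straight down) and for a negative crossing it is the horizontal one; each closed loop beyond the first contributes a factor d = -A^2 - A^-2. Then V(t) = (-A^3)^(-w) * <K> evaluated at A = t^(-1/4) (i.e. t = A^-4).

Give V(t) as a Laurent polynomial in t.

1 - t^-1 + 3*t^-2 - 3*t^-3 + 3*t^-4 - 4*t^-5 + 3*t^-6 - 2*t^-7 + t^-8

Derivation:
Reading the diagram top to bottom ('/'-over between positions i,i+1 = s_i, '\'-over = s_i^-1): braid word = s2 s1^-1 s1^-1 s1^-1 s2 s1^-1 s1^-1 s3 s1^-1.
Braid: s2 s1^-1 s1^-1 s1^-1 s2 s1^-1 s1^-1 s3 s1^-1 on 4 strands, 9 crossings.
Writhe w = (#positive) - (#negative) = 3 - 6 = -3.
Computing the Kauffman bracket via state sum. There are 2^9 = 512 states.
Each crossing splits two ways (0=vertical, 1=horizontal). The state's weight is A^(#A-smoothings - #B-smoothings) * d^(loops - 1).
Tabulate the states by total A-exponent and number of loops L (A-exp: L × count):
  A^9: L=8 ×1
  A^7: L=7 ×9
  A^5: L=6 ×36
  A^3: L=5 ×84
  A^1: L=4 ×126
  A^-1: L=3 ×124, L=5 ×2
  A^-3: L=2 ×75, L=4 ×9
  A^-5: L=1 ×21, L=3 ×15
  A^-7: L=2 ×8, L=4 ×1
  A^-9: L=3 ×1
Each group contributes A^e * Σ count * d^(L-1):
Powers of d = -A^2 - A^-2: d^2 = A^4 + 2 + A^-4; d^3 = -A^6 - 3*A^2 - 3*A^-2 - A^-6; d^4 = A^8 + 4*A^4 + 6 + 4*A^-4 + A^-8; d^5 = -A^10 - 5*A^6 - 10*A^2 - 10*A^-2 - 5*A^-6 - A^-10; d^6 = A^12 + 6*A^8 + 15*A^4 + 20 + 15*A^-4 + 6*A^-8 + A^-12; d^7 = -A^14 - 7*A^10 - 21*A^6 - 35*A^2 - 35*A^-2 - 21*A^-6 - 7*A^-10 - A^-14.
  A^9 * (d^7) = -A^23 - 7*A^19 - 21*A^15 - 35*A^11 - 35*A^7 - 21*A^3 - 7*A^-1 - A^-5
  A^7 * (9*d^6) = 9*A^19 + 54*A^15 + 135*A^11 + 180*A^7 + 135*A^3 + 54*A^-1 + 9*A^-5
  A^5 * (36*d^5) = -36*A^15 - 180*A^11 - 360*A^7 - 360*A^3 - 180*A^-1 - 36*A^-5
  A^3 * (84*d^4) = 84*A^11 + 336*A^7 + 504*A^3 + 336*A^-1 + 84*A^-5
  A^1 * (126*d^3) = -126*A^7 - 378*A^3 - 378*A^-1 - 126*A^-5
  A^-1 * (124*d^2 + 2*d^4) = 2*A^7 + 132*A^3 + 260*A^-1 + 132*A^-5 + 2*A^-9
  A^-3 * (75*d + 9*d^3) = -9*A^3 - 102*A^-1 - 102*A^-5 - 9*A^-9
  A^-5 * (21 + 15*d^2) = 15*A^-1 + 51*A^-5 + 15*A^-9
  A^-7 * (8*d + d^3) = -A^-1 - 11*A^-5 - 11*A^-9 - A^-13
  A^-9 * (d^2) = A^-5 + 2*A^-9 + A^-13
Summing the groups: <K> = -A^23 + 2*A^19 - 3*A^15 + 4*A^11 - 3*A^7 + 3*A^3 - 3*A^-1 + A^-5 - A^-9
Normalise by the writhe: (-A^3)^(-w) = (-A^3)^(3) = -A^9, so f(A) = -A^9 * <K> = A^32 - 2*A^28 + 3*A^24 - 4*A^20 + 3*A^16 - 3*A^12 + 3*A^8 - A^4 + 1.
Substitute A = t^(-1/4), i.e. A^e → t^(-e/4): V(t) = 1 - t^-1 + 3*t^-2 - 3*t^-3 + 3*t^-4 - 4*t^-5 + 3*t^-6 - 2*t^-7 + t^-8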